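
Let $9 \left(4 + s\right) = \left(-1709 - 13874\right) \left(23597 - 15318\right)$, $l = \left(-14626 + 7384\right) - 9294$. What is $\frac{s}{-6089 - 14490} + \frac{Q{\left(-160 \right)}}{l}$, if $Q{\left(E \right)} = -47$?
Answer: $\frac{54701181035}{78529464} \approx 696.57$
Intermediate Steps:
$l = -16536$ ($l = -7242 - 9294 = -16536$)
$s = - \frac{129011693}{9}$ ($s = -4 + \frac{\left(-1709 - 13874\right) \left(23597 - 15318\right)}{9} = -4 + \frac{\left(-15583\right) 8279}{9} = -4 + \frac{1}{9} \left(-129011657\right) = -4 - \frac{129011657}{9} = - \frac{129011693}{9} \approx -1.4335 \cdot 10^{7}$)
$\frac{s}{-6089 - 14490} + \frac{Q{\left(-160 \right)}}{l} = - \frac{129011693}{9 \left(-6089 - 14490\right)} - \frac{47}{-16536} = - \frac{129011693}{9 \left(-6089 - 14490\right)} - - \frac{47}{16536} = - \frac{129011693}{9 \left(-20579\right)} + \frac{47}{16536} = \left(- \frac{129011693}{9}\right) \left(- \frac{1}{20579}\right) + \frac{47}{16536} = \frac{129011693}{185211} + \frac{47}{16536} = \frac{54701181035}{78529464}$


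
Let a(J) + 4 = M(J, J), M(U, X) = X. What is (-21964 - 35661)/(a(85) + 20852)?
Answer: -57625/20933 ≈ -2.7528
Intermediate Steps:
a(J) = -4 + J
(-21964 - 35661)/(a(85) + 20852) = (-21964 - 35661)/((-4 + 85) + 20852) = -57625/(81 + 20852) = -57625/20933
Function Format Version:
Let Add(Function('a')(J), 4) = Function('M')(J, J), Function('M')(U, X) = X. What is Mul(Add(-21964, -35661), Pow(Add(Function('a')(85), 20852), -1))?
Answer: Rational(-57625, 20933) ≈ -2.7528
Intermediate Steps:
Function('a')(J) = Add(-4, J)
Mul(Add(-21964, -35661), Pow(Add(Function('a')(85), 20852), -1)) = Mul(Add(-21964, -35661), Pow(Add(Add(-4, 85), 20852), -1)) = Mul(-57625, Pow(Add(81, 20852), -1)) = Mul(-57625, Pow(20933, -1)) = Mul(-57625, Rational(1, 20933)) = Rational(-57625, 20933)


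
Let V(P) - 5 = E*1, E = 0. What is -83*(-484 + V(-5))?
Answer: 39757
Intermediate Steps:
V(P) = 5 (V(P) = 5 + 0*1 = 5 + 0 = 5)
-83*(-484 + V(-5)) = -83*(-484 + 5) = -83*(-479) = 39757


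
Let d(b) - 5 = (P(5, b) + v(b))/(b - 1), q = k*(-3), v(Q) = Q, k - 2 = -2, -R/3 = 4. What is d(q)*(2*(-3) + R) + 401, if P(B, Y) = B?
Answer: 401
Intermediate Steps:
R = -12 (R = -3*4 = -12)
k = 0 (k = 2 - 2 = 0)
q = 0 (q = 0*(-3) = 0)
d(b) = 5 + (5 + b)/(-1 + b) (d(b) = 5 + (5 + b)/(b - 1) = 5 + (5 + b)/(-1 + b))
d(q)*(2*(-3) + R) + 401 = (6*0/(-1 + 0))*(2*(-3) - 12) + 401 = (6*0/(-1))*(-6 - 12) + 401 = (6*0*(-1))*(-18) + 401 = 0*(-18) + 401 = 0 + 401 = 401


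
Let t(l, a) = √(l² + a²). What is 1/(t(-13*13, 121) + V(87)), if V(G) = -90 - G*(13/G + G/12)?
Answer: -11740/7922993 - 16*√43202/7922993 ≈ -0.0019015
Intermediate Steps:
V(G) = -90 - G*(13/G + G/12) (V(G) = -90 - G*(13/G + G*(1/12)) = -90 - G*(13/G + G/12))
t(l, a) = √(a² + l²)
1/(t(-13*13, 121) + V(87)) = 1/(√(121² + (-13*13)²) + (-103 - 1/12*87²)) = 1/(√(14641 + (-169)²) + (-103 - 1/12*7569)) = 1/(√(14641 + 28561) + (-103 - 2523/4)) = 1/(√43202 - 2935/4) = 1/(-2935/4 + √43202)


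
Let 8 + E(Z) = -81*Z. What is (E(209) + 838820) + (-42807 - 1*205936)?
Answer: 573140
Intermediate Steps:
E(Z) = -8 - 81*Z
(E(209) + 838820) + (-42807 - 1*205936) = ((-8 - 81*209) + 838820) + (-42807 - 1*205936) = ((-8 - 16929) + 838820) + (-42807 - 205936) = (-16937 + 838820) - 248743 = 821883 - 248743 = 573140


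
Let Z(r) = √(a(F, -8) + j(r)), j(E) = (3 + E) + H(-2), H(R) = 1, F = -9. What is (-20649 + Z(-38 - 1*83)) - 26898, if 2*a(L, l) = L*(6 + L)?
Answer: -47547 + 3*I*√46/2 ≈ -47547.0 + 10.173*I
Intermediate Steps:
a(L, l) = L*(6 + L)/2 (a(L, l) = (L*(6 + L))/2 = L*(6 + L)/2)
j(E) = 4 + E (j(E) = (3 + E) + 1 = 4 + E)
Z(r) = √(35/2 + r) (Z(r) = √((½)*(-9)*(6 - 9) + (4 + r)) = √((½)*(-9)*(-3) + (4 + r)) = √(27/2 + (4 + r)) = √(35/2 + r))
(-20649 + Z(-38 - 1*83)) - 26898 = (-20649 + √(70 + 4*(-38 - 1*83))/2) - 26898 = (-20649 + √(70 + 4*(-38 - 83))/2) - 26898 = (-20649 + √(70 + 4*(-121))/2) - 26898 = (-20649 + √(70 - 484)/2) - 26898 = (-20649 + √(-414)/2) - 26898 = (-20649 + (3*I*√46)/2) - 26898 = (-20649 + 3*I*√46/2) - 26898 = -47547 + 3*I*√46/2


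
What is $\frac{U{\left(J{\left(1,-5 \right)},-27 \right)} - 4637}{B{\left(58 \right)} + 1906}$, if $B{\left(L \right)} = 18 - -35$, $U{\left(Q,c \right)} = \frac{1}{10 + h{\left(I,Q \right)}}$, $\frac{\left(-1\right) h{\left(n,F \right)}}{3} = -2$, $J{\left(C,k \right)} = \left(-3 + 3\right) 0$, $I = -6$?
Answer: $- \frac{74191}{31344} \approx -2.367$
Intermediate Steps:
$J{\left(C,k \right)} = 0$ ($J{\left(C,k \right)} = 0 \cdot 0 = 0$)
$h{\left(n,F \right)} = 6$ ($h{\left(n,F \right)} = \left(-3\right) \left(-2\right) = 6$)
$U{\left(Q,c \right)} = \frac{1}{16}$ ($U{\left(Q,c \right)} = \frac{1}{10 + 6} = \frac{1}{16}$)
$B{\left(L \right)} = 53$ ($B{\left(L \right)} = 18 + 35 = 53$)
$\frac{U{\left(J{\left(1,-5 \right)},-27 \right)} - 4637}{B{\left(58 \right)} + 1906} = \frac{\frac{1}{16} - 4637}{53 + 1906} = - \frac{74191}{16 \cdot 1959} = \left(- \frac{74191}{16}\right) \frac{1}{1959} = - \frac{74191}{31344}$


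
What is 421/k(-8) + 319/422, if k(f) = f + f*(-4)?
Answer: 92659/5064 ≈ 18.298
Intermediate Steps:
k(f) = -3*f (k(f) = f - 4*f = -3*f)
421/k(-8) + 319/422 = 421/((-3*(-8))) + 319/422 = 421/24 + 319*(1/422) = 421*(1/24) + 319/422 = 421/24 + 319/422 = 92659/5064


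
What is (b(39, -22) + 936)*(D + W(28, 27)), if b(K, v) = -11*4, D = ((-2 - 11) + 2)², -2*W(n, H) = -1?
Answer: 108378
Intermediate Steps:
W(n, H) = ½ (W(n, H) = -½*(-1) = ½)
D = 121 (D = (-13 + 2)² = (-11)² = 121)
b(K, v) = -44
(b(39, -22) + 936)*(D + W(28, 27)) = (-44 + 936)*(121 + ½) = 892*(243/2) = 108378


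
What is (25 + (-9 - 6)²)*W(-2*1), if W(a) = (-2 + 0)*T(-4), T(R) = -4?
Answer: 2000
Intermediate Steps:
W(a) = 8 (W(a) = (-2 + 0)*(-4) = -2*(-4) = 8)
(25 + (-9 - 6)²)*W(-2*1) = (25 + (-9 - 6)²)*8 = (25 + (-15)²)*8 = (25 + 225)*8 = 250*8 = 2000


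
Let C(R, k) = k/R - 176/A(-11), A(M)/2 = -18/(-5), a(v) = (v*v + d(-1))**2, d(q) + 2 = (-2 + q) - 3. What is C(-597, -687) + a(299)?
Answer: 14312075190440/1791 ≈ 7.9911e+9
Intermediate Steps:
d(q) = -7 + q (d(q) = -2 + ((-2 + q) - 3) = -2 + (-5 + q) = -7 + q)
a(v) = (-8 + v**2)**2 (a(v) = (v*v + (-7 - 1))**2 = (v**2 - 8)**2 = (-8 + v**2)**2)
A(M) = 36/5 (A(M) = 2*(-18/(-5)) = 2*(-18*(-1/5)) = 2*(18/5) = 36/5)
C(R, k) = -220/9 + k/R (C(R, k) = k/R - 176/36/5 = k/R - 176*5/36 = k/R - 220/9 = -220/9 + k/R)
C(-597, -687) + a(299) = (-220/9 - 687/(-597)) + (-8 + 299**2)**2 = (-220/9 - 687*(-1/597)) + (-8 + 89401)**2 = (-220/9 + 229/199) + 89393**2 = -41719/1791 + 7991108449 = 14312075190440/1791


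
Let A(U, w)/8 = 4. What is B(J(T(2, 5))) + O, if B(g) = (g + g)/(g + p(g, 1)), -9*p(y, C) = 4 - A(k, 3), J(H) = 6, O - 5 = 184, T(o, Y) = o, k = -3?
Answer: 7803/41 ≈ 190.32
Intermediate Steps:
A(U, w) = 32 (A(U, w) = 8*4 = 32)
O = 189 (O = 5 + 184 = 189)
p(y, C) = 28/9 (p(y, C) = -(4 - 1*32)/9 = -(4 - 32)/9 = -⅑*(-28) = 28/9)
B(g) = 2*g/(28/9 + g) (B(g) = (g + g)/(g + 28/9) = (2*g)/(28/9 + g) = 2*g/(28/9 + g))
B(J(T(2, 5))) + O = 18*6/(28 + 9*6) + 189 = 18*6/(28 + 54) + 189 = 18*6/82 + 189 = 18*6*(1/82) + 189 = 54/41 + 189 = 7803/41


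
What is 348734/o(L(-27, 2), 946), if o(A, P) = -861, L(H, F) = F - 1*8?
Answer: -348734/861 ≈ -405.03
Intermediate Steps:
L(H, F) = -8 + F (L(H, F) = F - 8 = -8 + F)
348734/o(L(-27, 2), 946) = 348734/(-861) = 348734*(-1/861) = -348734/861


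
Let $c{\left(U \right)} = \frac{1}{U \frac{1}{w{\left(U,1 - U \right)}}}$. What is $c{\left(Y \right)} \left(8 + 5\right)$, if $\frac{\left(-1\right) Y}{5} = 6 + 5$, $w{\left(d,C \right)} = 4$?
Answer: $- \frac{52}{55} \approx -0.94545$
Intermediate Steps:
$Y = -55$ ($Y = - 5 \left(6 + 5\right) = \left(-5\right) 11 = -55$)
$c{\left(U \right)} = \frac{4}{U}$ ($c{\left(U \right)} = \frac{1}{U \frac{1}{4}} = \frac{1}{\frac{1}{4} U} = \frac{4}{U}$)
$c{\left(Y \right)} \left(8 + 5\right) = \frac{4}{-55} \left(8 + 5\right) = 4 \left(- \frac{1}{55}\right) 13 = \left(- \frac{4}{55}\right) 13 = - \frac{52}{55}$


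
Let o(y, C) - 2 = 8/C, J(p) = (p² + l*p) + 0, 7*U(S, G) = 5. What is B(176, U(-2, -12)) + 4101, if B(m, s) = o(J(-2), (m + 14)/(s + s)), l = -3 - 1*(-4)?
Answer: 545707/133 ≈ 4103.1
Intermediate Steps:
U(S, G) = 5/7 (U(S, G) = (⅐)*5 = 5/7)
l = 1 (l = -3 + 4 = 1)
J(p) = p + p² (J(p) = (p² + 1*p) + 0 = (p² + p) + 0 = (p + p²) + 0 = p + p²)
o(y, C) = 2 + 8/C
B(m, s) = 2 + 16*s/(14 + m) (B(m, s) = 2 + 8/(((m + 14)/(s + s))) = 2 + 8/(((14 + m)/((2*s)))) = 2 + 8/(((14 + m)*(1/(2*s)))) = 2 + 8/(((14 + m)/(2*s))) = 2 + 8*(2*s/(14 + m)) = 2 + 16*s/(14 + m))
B(176, U(-2, -12)) + 4101 = 2*(14 + 176 + 8*(5/7))/(14 + 176) + 4101 = 2*(14 + 176 + 40/7)/190 + 4101 = 2*(1/190)*(1370/7) + 4101 = 274/133 + 4101 = 545707/133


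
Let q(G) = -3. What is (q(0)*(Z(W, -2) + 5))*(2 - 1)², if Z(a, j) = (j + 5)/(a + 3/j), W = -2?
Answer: -87/7 ≈ -12.429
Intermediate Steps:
Z(a, j) = (5 + j)/(a + 3/j)
(q(0)*(Z(W, -2) + 5))*(2 - 1)² = (-3*(-2*(5 - 2)/(3 - 2*(-2)) + 5))*(2 - 1)² = -3*(-2*3/(3 + 4) + 5)*1² = -3*(-2*3/7 + 5)*1 = -3*(-2*⅐*3 + 5)*1 = -3*(-6/7 + 5)*1 = -3*29/7*1 = -87/7*1 = -87/7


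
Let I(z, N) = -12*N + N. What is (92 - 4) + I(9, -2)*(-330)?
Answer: -7172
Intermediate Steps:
I(z, N) = -11*N
(92 - 4) + I(9, -2)*(-330) = (92 - 4) - 11*(-2)*(-330) = 88 + 22*(-330) = 88 - 7260 = -7172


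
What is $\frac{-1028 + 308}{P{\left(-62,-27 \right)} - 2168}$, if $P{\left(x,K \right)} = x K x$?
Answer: $\frac{180}{26489} \approx 0.0067953$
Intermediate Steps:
$P{\left(x,K \right)} = K x^{2}$ ($P{\left(x,K \right)} = K x x = K x^{2}$)
$\frac{-1028 + 308}{P{\left(-62,-27 \right)} - 2168} = \frac{-1028 + 308}{- 27 \left(-62\right)^{2} - 2168} = - \frac{720}{\left(-27\right) 3844 - 2168} = - \frac{720}{-103788 - 2168} = - \frac{720}{-105956} = \left(-720\right) \left(- \frac{1}{105956}\right) = \frac{180}{26489}$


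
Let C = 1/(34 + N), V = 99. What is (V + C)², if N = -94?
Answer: 35271721/3600 ≈ 9797.7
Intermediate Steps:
C = -1/60 (C = 1/(34 - 94) = 1/(-60) = -1/60 ≈ -0.016667)
(V + C)² = (99 - 1/60)² = (5939/60)² = 35271721/3600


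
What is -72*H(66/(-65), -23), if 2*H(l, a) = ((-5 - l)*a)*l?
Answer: 14153832/4225 ≈ 3350.0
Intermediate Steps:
H(l, a) = a*l*(-5 - l)/2 (H(l, a) = (((-5 - l)*a)*l)/2 = ((a*(-5 - l))*l)/2 = (a*l*(-5 - l))/2 = a*l*(-5 - l)/2)
-72*H(66/(-65), -23) = -(-36)*(-23)*66/(-65)*(5 + 66/(-65)) = -(-36)*(-23)*66*(-1/65)*(5 + 66*(-1/65)) = -(-36)*(-23)*(-66)*(5 - 66/65)/65 = -(-36)*(-23)*(-66)*259/(65*65) = -72*(-196581/4225) = 14153832/4225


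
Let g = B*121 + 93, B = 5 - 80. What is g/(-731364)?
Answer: 1497/121894 ≈ 0.012281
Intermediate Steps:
B = -75
g = -8982 (g = -75*121 + 93 = -9075 + 93 = -8982)
g/(-731364) = -8982/(-731364) = -8982*(-1/731364) = 1497/121894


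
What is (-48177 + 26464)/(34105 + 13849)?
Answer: -21713/47954 ≈ -0.45279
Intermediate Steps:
(-48177 + 26464)/(34105 + 13849) = -21713/47954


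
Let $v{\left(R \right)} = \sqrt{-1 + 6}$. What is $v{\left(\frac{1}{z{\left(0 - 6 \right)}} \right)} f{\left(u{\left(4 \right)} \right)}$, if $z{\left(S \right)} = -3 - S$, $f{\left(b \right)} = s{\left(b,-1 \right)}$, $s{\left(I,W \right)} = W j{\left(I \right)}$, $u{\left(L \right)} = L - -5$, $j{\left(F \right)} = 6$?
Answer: $- 6 \sqrt{5} \approx -13.416$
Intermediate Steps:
$u{\left(L \right)} = 5 + L$ ($u{\left(L \right)} = L + 5 = 5 + L$)
$s{\left(I,W \right)} = 6 W$ ($s{\left(I,W \right)} = W 6 = 6 W$)
$f{\left(b \right)} = -6$ ($f{\left(b \right)} = 6 \left(-1\right) = -6$)
$v{\left(R \right)} = \sqrt{5}$
$v{\left(\frac{1}{z{\left(0 - 6 \right)}} \right)} f{\left(u{\left(4 \right)} \right)} = \sqrt{5} \left(-6\right) = - 6 \sqrt{5}$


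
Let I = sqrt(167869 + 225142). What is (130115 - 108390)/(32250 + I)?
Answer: 700631250/1039669489 - 21725*sqrt(393011)/1039669489 ≈ 0.66080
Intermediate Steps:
I = sqrt(393011) ≈ 626.91
(130115 - 108390)/(32250 + I) = (130115 - 108390)/(32250 + sqrt(393011)) = 21725/(32250 + sqrt(393011))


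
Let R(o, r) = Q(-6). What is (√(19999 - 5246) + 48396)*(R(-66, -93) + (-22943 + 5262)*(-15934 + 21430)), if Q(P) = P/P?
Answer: -4702870410900 - 97174775*√14753 ≈ -4.7147e+12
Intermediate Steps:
Q(P) = 1
R(o, r) = 1
(√(19999 - 5246) + 48396)*(R(-66, -93) + (-22943 + 5262)*(-15934 + 21430)) = (√(19999 - 5246) + 48396)*(1 + (-22943 + 5262)*(-15934 + 21430)) = (√14753 + 48396)*(1 - 17681*5496) = (48396 + √14753)*(1 - 97174776) = (48396 + √14753)*(-97174775) = -4702870410900 - 97174775*√14753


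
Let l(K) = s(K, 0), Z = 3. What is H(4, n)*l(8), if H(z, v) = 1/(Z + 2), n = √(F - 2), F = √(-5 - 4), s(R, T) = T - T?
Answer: 0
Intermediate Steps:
s(R, T) = 0
l(K) = 0
F = 3*I (F = √(-9) = 3*I ≈ 3.0*I)
n = √(-2 + 3*I) (n = √(3*I - 2) = √(-2 + 3*I) ≈ 0.89598 + 1.6741*I)
H(z, v) = ⅕ (H(z, v) = 1/(3 + 2) = 1/5 = ⅕)
H(4, n)*l(8) = (⅕)*0 = 0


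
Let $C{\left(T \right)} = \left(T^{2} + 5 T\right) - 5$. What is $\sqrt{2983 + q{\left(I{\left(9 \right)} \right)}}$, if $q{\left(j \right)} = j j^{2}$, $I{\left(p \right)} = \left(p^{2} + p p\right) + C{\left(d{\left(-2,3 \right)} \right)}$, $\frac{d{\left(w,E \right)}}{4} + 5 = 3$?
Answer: $14 \sqrt{30269} \approx 2435.7$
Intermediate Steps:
$d{\left(w,E \right)} = -8$ ($d{\left(w,E \right)} = -20 + 4 \cdot 3 = -20 + 12 = -8$)
$C{\left(T \right)} = -5 + T^{2} + 5 T$
$I{\left(p \right)} = 19 + 2 p^{2}$ ($I{\left(p \right)} = \left(p^{2} + p p\right) + \left(-5 + \left(-8\right)^{2} + 5 \left(-8\right)\right) = \left(p^{2} + p^{2}\right) - -19 = 2 p^{2} + 19 = 19 + 2 p^{2}$)
$q{\left(j \right)} = j^{3}$
$\sqrt{2983 + q{\left(I{\left(9 \right)} \right)}} = \sqrt{2983 + \left(19 + 2 \cdot 9^{2}\right)^{3}} = \sqrt{2983 + \left(19 + 2 \cdot 81\right)^{3}} = \sqrt{2983 + \left(19 + 162\right)^{3}} = \sqrt{2983 + 181^{3}} = \sqrt{2983 + 5929741} = \sqrt{5932724} = 14 \sqrt{30269}$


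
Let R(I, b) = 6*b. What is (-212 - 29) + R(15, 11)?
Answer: -175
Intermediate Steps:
(-212 - 29) + R(15, 11) = (-212 - 29) + 6*11 = -241 + 66 = -175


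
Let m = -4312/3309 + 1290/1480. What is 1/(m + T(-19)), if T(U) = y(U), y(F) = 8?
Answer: 489732/3706541 ≈ 0.13213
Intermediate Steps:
T(U) = 8
m = -211315/489732 (m = -4312*1/3309 + 1290*(1/1480) = -4312/3309 + 129/148 = -211315/489732 ≈ -0.43149)
1/(m + T(-19)) = 1/(-211315/489732 + 8) = 1/(3706541/489732) = 489732/3706541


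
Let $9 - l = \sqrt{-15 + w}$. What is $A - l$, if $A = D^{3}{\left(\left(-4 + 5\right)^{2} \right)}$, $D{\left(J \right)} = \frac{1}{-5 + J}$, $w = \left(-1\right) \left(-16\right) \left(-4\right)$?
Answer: $- \frac{577}{64} + i \sqrt{79} \approx -9.0156 + 8.8882 i$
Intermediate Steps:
$w = -64$ ($w = 16 \left(-4\right) = -64$)
$l = 9 - i \sqrt{79}$ ($l = 9 - \sqrt{-15 - 64} = 9 - \sqrt{-79} = 9 - i \sqrt{79} \approx 9.0 - 8.8882 i$)
$A = - \frac{1}{64}$ ($A = \left(\frac{1}{-5 + \left(-4 + 5\right)^{2}}\right)^{3} = \left(\frac{1}{-5 + 1^{2}}\right)^{3} = \left(\frac{1}{-5 + 1}\right)^{3} = \left(\frac{1}{-4}\right)^{3} = \left(- \frac{1}{4}\right)^{3} = - \frac{1}{64} \approx -0.015625$)
$A - l = - \frac{1}{64} - \left(9 - i \sqrt{79}\right) = - \frac{577}{64} + i \sqrt{79}$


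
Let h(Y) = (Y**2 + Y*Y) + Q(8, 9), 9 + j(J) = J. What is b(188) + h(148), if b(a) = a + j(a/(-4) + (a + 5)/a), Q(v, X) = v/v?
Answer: 8261101/188 ≈ 43942.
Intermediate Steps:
Q(v, X) = 1
j(J) = -9 + J
h(Y) = 1 + 2*Y**2 (h(Y) = (Y**2 + Y*Y) + 1 = (Y**2 + Y**2) + 1 = 2*Y**2 + 1 = 1 + 2*Y**2)
b(a) = -9 + 3*a/4 + (5 + a)/a (b(a) = a + (-9 + (a/(-4) + (a + 5)/a)) = a + (-9 + (a*(-1/4) + (5 + a)/a)) = a + (-9 + (-a/4 + (5 + a)/a)) = a + (-9 - a/4 + (5 + a)/a) = -9 + 3*a/4 + (5 + a)/a)
b(188) + h(148) = (-8 + 5/188 + (3/4)*188) + (1 + 2*148**2) = (-8 + 5*(1/188) + 141) + (1 + 2*21904) = (-8 + 5/188 + 141) + (1 + 43808) = 25009/188 + 43809 = 8261101/188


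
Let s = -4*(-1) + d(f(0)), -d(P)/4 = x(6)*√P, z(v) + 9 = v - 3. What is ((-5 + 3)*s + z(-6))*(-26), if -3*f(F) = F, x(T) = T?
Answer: 676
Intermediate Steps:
z(v) = -12 + v (z(v) = -9 + (v - 3) = -9 + (-3 + v) = -12 + v)
f(F) = -F/3
d(P) = -24*√P
s = 4 (s = -4*(-1) - 24*√(-⅓*0) = 4 - 24*√0 = 4 - 24*0 = 4 + 0 = 4)
((-5 + 3)*s + z(-6))*(-26) = ((-5 + 3)*4 + (-12 - 6))*(-26) = (-2*4 - 18)*(-26) = (-8 - 18)*(-26) = -26*(-26) = 676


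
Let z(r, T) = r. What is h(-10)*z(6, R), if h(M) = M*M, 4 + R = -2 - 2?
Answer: 600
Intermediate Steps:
R = -8 (R = -4 + (-2 - 2) = -4 - 4 = -8)
h(M) = M²
h(-10)*z(6, R) = (-10)²*6 = 100*6 = 600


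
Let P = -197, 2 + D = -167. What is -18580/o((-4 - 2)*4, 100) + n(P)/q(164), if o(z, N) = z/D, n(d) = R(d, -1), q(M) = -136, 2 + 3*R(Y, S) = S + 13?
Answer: -8896725/68 ≈ -1.3083e+5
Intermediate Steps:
D = -169 (D = -2 - 167 = -169)
R(Y, S) = 11/3 + S/3 (R(Y, S) = -⅔ + (S + 13)/3 = -⅔ + (13 + S)/3 = -⅔ + (13/3 + S/3) = 11/3 + S/3)
n(d) = 10/3 (n(d) = 11/3 + (⅓)*(-1) = 11/3 - ⅓ = 10/3)
o(z, N) = -z/169 (o(z, N) = z/(-169) = z*(-1/169) = -z/169)
-18580/o((-4 - 2)*4, 100) + n(P)/q(164) = -18580*(-169/(4*(-4 - 2))) + (10/3)/(-136) = -18580/((-(-6)*4/169)) + (10/3)*(-1/136) = -18580/((-1/169*(-24))) - 5/204 = -18580/24/169 - 5/204 = -18580*169/24 - 5/204 = -785005/6 - 5/204 = -8896725/68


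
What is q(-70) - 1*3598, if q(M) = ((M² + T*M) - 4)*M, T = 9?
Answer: -302218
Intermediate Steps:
q(M) = M*(-4 + M² + 9*M) (q(M) = ((M² + 9*M) - 4)*M = (-4 + M² + 9*M)*M = M*(-4 + M² + 9*M))
q(-70) - 1*3598 = -70*(-4 + (-70)² + 9*(-70)) - 1*3598 = -70*(-4 + 4900 - 630) - 3598 = -70*4266 - 3598 = -298620 - 3598 = -302218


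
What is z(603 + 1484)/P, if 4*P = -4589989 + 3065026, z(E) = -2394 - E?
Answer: 17924/1524963 ≈ 0.011754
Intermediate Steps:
P = -1524963/4 (P = (-4589989 + 3065026)/4 = (¼)*(-1524963) = -1524963/4 ≈ -3.8124e+5)
z(603 + 1484)/P = (-2394 - (603 + 1484))/(-1524963/4) = (-2394 - 1*2087)*(-4/1524963) = (-2394 - 2087)*(-4/1524963) = -4481*(-4/1524963) = 17924/1524963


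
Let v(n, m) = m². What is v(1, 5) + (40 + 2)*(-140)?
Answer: -5855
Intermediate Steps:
v(1, 5) + (40 + 2)*(-140) = 5² + (40 + 2)*(-140) = 25 + 42*(-140) = 25 - 5880 = -5855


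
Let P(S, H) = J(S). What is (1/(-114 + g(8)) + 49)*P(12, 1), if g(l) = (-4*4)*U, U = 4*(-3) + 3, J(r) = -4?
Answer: -2942/15 ≈ -196.13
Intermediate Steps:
P(S, H) = -4
U = -9 (U = -12 + 3 = -9)
g(l) = 144 (g(l) = -4*4*(-9) = -16*(-9) = 144)
(1/(-114 + g(8)) + 49)*P(12, 1) = (1/(-114 + 144) + 49)*(-4) = (1/30 + 49)*(-4) = (1471/30)*(-4) = -2942/15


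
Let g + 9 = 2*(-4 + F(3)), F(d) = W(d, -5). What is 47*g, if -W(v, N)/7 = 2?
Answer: -2115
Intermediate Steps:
W(v, N) = -14 (W(v, N) = -7*2 = -14)
F(d) = -14
g = -45 (g = -9 + 2*(-4 - 14) = -9 + 2*(-18) = -9 - 36 = -45)
47*g = 47*(-45) = -2115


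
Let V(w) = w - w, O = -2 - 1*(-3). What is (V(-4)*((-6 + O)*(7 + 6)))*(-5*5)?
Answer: 0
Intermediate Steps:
O = 1 (O = -2 + 3 = 1)
V(w) = 0
(V(-4)*((-6 + O)*(7 + 6)))*(-5*5) = (0*((-6 + 1)*(7 + 6)))*(-5*5) = (0*(-5*13))*(-25) = (0*(-65))*(-25) = 0*(-25) = 0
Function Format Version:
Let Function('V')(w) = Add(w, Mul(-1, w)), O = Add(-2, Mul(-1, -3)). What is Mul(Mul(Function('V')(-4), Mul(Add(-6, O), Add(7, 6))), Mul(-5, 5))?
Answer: 0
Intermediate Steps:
O = 1 (O = Add(-2, 3) = 1)
Function('V')(w) = 0
Mul(Mul(Function('V')(-4), Mul(Add(-6, O), Add(7, 6))), Mul(-5, 5)) = Mul(Mul(0, Mul(Add(-6, 1), Add(7, 6))), Mul(-5, 5)) = Mul(Mul(0, Mul(-5, 13)), -25) = Mul(Mul(0, -65), -25) = Mul(0, -25) = 0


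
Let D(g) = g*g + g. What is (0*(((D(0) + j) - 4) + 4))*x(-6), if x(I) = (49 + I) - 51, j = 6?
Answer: 0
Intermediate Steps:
D(g) = g + g² (D(g) = g² + g = g + g²)
x(I) = -2 + I
(0*(((D(0) + j) - 4) + 4))*x(-6) = (0*(((0*(1 + 0) + 6) - 4) + 4))*(-2 - 6) = (0*(((0*1 + 6) - 4) + 4))*(-8) = (0*(((0 + 6) - 4) + 4))*(-8) = (0*((6 - 4) + 4))*(-8) = (0*(2 + 4))*(-8) = (0*6)*(-8) = 0*(-8) = 0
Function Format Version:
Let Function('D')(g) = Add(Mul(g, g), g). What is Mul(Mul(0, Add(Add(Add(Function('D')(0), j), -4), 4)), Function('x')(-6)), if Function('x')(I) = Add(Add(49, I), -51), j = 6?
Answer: 0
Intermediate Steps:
Function('D')(g) = Add(g, Pow(g, 2)) (Function('D')(g) = Add(Pow(g, 2), g) = Add(g, Pow(g, 2)))
Function('x')(I) = Add(-2, I)
Mul(Mul(0, Add(Add(Add(Function('D')(0), j), -4), 4)), Function('x')(-6)) = Mul(Mul(0, Add(Add(Add(Mul(0, Add(1, 0)), 6), -4), 4)), Add(-2, -6)) = Mul(Mul(0, Add(Add(Add(Mul(0, 1), 6), -4), 4)), -8) = Mul(Mul(0, Add(Add(Add(0, 6), -4), 4)), -8) = Mul(Mul(0, Add(Add(6, -4), 4)), -8) = Mul(Mul(0, Add(2, 4)), -8) = Mul(Mul(0, 6), -8) = Mul(0, -8) = 0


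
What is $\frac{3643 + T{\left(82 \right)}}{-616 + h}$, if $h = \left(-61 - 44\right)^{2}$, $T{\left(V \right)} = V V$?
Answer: $\frac{1481}{1487} \approx 0.99597$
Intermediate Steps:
$T{\left(V \right)} = V^{2}$
$h = 11025$ ($h = \left(-105\right)^{2} = 11025$)
$\frac{3643 + T{\left(82 \right)}}{-616 + h} = \frac{3643 + 82^{2}}{-616 + 11025} = \frac{3643 + 6724}{10409} = 10367 \cdot \frac{1}{10409} = \frac{1481}{1487}$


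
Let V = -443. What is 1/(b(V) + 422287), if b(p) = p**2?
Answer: 1/618536 ≈ 1.6167e-6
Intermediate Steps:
1/(b(V) + 422287) = 1/((-443)**2 + 422287) = 1/(196249 + 422287) = 1/618536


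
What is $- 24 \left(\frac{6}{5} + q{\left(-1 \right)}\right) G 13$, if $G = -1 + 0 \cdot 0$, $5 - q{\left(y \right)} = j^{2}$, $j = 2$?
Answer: $\frac{3432}{5} \approx 686.4$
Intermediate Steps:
$q{\left(y \right)} = 1$ ($q{\left(y \right)} = 5 - 2^{2} = 5 - 4 = 1$)
$G = -1$ ($G = -1 + 0 = -1$)
$- 24 \left(\frac{6}{5} + q{\left(-1 \right)}\right) G 13 = - 24 \left(\frac{6}{5} + 1\right) \left(-1\right) 13 = - 24 \cdot \frac{11}{5} \left(-1\right) 13 = \left(-24\right) \left(- \frac{11}{5}\right) 13 = \frac{264}{5} \cdot 13 = \frac{3432}{5}$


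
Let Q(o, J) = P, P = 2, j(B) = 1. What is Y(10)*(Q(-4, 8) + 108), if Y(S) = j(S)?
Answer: 110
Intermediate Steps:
Q(o, J) = 2
Y(S) = 1
Y(10)*(Q(-4, 8) + 108) = 1*(2 + 108) = 1*110 = 110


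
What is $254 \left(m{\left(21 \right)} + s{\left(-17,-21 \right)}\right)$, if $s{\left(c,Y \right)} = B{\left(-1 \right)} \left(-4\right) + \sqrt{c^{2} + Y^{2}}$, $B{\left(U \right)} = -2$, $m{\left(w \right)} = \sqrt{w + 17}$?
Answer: $2032 + 254 \sqrt{38} + 254 \sqrt{730} \approx 10460.0$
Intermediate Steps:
$m{\left(w \right)} = \sqrt{17 + w}$
$s{\left(c,Y \right)} = 8 + \sqrt{Y^{2} + c^{2}}$ ($s{\left(c,Y \right)} = \left(-2\right) \left(-4\right) + \sqrt{c^{2} + Y^{2}} = 8 + \sqrt{Y^{2} + c^{2}}$)
$254 \left(m{\left(21 \right)} + s{\left(-17,-21 \right)}\right) = 254 \left(\sqrt{17 + 21} + \left(8 + \sqrt{\left(-21\right)^{2} + \left(-17\right)^{2}}\right)\right) = 254 \left(\sqrt{38} + \left(8 + \sqrt{441 + 289}\right)\right) = 254 \left(\sqrt{38} + \left(8 + \sqrt{730}\right)\right) = 254 \left(8 + \sqrt{38} + \sqrt{730}\right) = 2032 + 254 \sqrt{38} + 254 \sqrt{730}$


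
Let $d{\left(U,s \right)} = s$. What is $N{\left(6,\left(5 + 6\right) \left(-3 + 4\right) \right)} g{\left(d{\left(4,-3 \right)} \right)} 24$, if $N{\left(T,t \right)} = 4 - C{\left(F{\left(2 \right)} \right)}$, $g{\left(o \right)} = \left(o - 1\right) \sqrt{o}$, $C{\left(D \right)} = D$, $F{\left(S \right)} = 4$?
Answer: $0$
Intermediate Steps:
$g{\left(o \right)} = \sqrt{o} \left(-1 + o\right)$ ($g{\left(o \right)} = \left(o - 1\right) \sqrt{o} = \left(-1 + o\right) \sqrt{o} = \sqrt{o} \left(-1 + o\right)$)
$N{\left(T,t \right)} = 0$ ($N{\left(T,t \right)} = 4 - 4 = 0$)
$N{\left(6,\left(5 + 6\right) \left(-3 + 4\right) \right)} g{\left(d{\left(4,-3 \right)} \right)} 24 = 0 \sqrt{-3} \left(-1 - 3\right) 24 = 0 i \sqrt{3} \left(-4\right) 24 = 0 \left(- 4 i \sqrt{3}\right) 24 = 0 \cdot 24 = 0$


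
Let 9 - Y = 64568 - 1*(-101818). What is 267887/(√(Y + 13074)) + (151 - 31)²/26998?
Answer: 7200/13499 - 267887*I*√153303/153303 ≈ 0.53337 - 684.19*I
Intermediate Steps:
Y = -166377 (Y = 9 - (64568 - 1*(-101818)) = 9 - (64568 + 101818) = 9 - 1*166386 = 9 - 166386 = -166377)
267887/(√(Y + 13074)) + (151 - 31)²/26998 = 267887/(√(-166377 + 13074)) + (151 - 31)²/26998 = 267887/(√(-153303)) + 120²*(1/26998) = 267887/((I*√153303)) + 14400*(1/26998) = 267887*(-I*√153303/153303) + 7200/13499 = -267887*I*√153303/153303 + 7200/13499 = 7200/13499 - 267887*I*√153303/153303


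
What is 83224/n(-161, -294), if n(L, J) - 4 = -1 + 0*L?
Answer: 83224/3 ≈ 27741.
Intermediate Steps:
n(L, J) = 3 (n(L, J) = 4 + (-1 + 0*L) = 4 + (-1 + 0) = 4 - 1 = 3)
83224/n(-161, -294) = 83224/3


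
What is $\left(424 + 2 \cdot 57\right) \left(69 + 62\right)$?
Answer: $70478$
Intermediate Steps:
$\left(424 + 2 \cdot 57\right) \left(69 + 62\right) = \left(424 + 114\right) 131 = 538 \cdot 131 = 70478$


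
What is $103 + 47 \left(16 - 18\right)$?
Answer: $9$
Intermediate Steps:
$103 + 47 \left(16 - 18\right) = 103 + 47 \left(-2\right) = 103 - 94 = 9$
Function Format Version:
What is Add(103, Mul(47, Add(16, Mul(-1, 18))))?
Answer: 9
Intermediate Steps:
Add(103, Mul(47, Add(16, Mul(-1, 18)))) = Add(103, Mul(47, Add(16, -18))) = Add(103, Mul(47, -2)) = Add(103, -94) = 9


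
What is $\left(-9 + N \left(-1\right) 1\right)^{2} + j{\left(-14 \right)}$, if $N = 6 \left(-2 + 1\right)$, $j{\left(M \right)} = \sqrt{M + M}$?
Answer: $9 + 2 i \sqrt{7} \approx 9.0 + 5.2915 i$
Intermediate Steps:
$j{\left(M \right)} = \sqrt{2} \sqrt{M}$ ($j{\left(M \right)} = \sqrt{2 M} = \sqrt{2} \sqrt{M}$)
$N = -6$ ($N = 6 \left(-1\right) = -6$)
$\left(-9 + N \left(-1\right) 1\right)^{2} + j{\left(-14 \right)} = \left(-9 + \left(-6\right) \left(-1\right) 1\right)^{2} + \sqrt{2} \sqrt{-14} = \left(-9 + 6 \cdot 1\right)^{2} + \sqrt{2} i \sqrt{14} = \left(-9 + 6\right)^{2} + 2 i \sqrt{7} = \left(-3\right)^{2} + 2 i \sqrt{7} = 9 + 2 i \sqrt{7}$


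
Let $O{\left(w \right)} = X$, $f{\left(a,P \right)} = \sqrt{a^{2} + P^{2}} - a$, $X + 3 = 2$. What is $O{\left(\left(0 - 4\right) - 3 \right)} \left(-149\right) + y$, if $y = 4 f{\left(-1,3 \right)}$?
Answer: $153 + 4 \sqrt{10} \approx 165.65$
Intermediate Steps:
$X = -1$ ($X = -3 + 2 = -1$)
$f{\left(a,P \right)} = \sqrt{P^{2} + a^{2}} - a$
$O{\left(w \right)} = -1$
$y = 4 + 4 \sqrt{10}$ ($y = 4 \left(\sqrt{3^{2} + \left(-1\right)^{2}} - -1\right) = 4 \left(\sqrt{9 + 1} + 1\right) = 4 \left(\sqrt{10} + 1\right) = 4 \left(1 + \sqrt{10}\right) = 4 + 4 \sqrt{10} \approx 16.649$)
$O{\left(\left(0 - 4\right) - 3 \right)} \left(-149\right) + y = \left(-1\right) \left(-149\right) + \left(4 + 4 \sqrt{10}\right) = 149 + \left(4 + 4 \sqrt{10}\right) = 153 + 4 \sqrt{10}$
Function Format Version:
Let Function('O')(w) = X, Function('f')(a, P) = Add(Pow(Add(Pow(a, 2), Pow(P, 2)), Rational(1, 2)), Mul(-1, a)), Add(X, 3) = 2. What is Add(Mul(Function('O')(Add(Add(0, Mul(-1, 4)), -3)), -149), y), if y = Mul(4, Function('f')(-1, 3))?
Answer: Add(153, Mul(4, Pow(10, Rational(1, 2)))) ≈ 165.65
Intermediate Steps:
X = -1 (X = Add(-3, 2) = -1)
Function('f')(a, P) = Add(Pow(Add(Pow(P, 2), Pow(a, 2)), Rational(1, 2)), Mul(-1, a))
Function('O')(w) = -1
y = Add(4, Mul(4, Pow(10, Rational(1, 2)))) (y = Mul(4, Add(Pow(Add(Pow(3, 2), Pow(-1, 2)), Rational(1, 2)), Mul(-1, -1))) = Mul(4, Add(Pow(Add(9, 1), Rational(1, 2)), 1)) = Mul(4, Add(Pow(10, Rational(1, 2)), 1)) = Mul(4, Add(1, Pow(10, Rational(1, 2)))) = Add(4, Mul(4, Pow(10, Rational(1, 2)))) ≈ 16.649)
Add(Mul(Function('O')(Add(Add(0, Mul(-1, 4)), -3)), -149), y) = Add(Mul(-1, -149), Add(4, Mul(4, Pow(10, Rational(1, 2))))) = Add(149, Add(4, Mul(4, Pow(10, Rational(1, 2))))) = Add(153, Mul(4, Pow(10, Rational(1, 2))))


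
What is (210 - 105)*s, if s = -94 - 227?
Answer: -33705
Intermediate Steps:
s = -321
(210 - 105)*s = (210 - 105)*(-321) = 105*(-321) = -33705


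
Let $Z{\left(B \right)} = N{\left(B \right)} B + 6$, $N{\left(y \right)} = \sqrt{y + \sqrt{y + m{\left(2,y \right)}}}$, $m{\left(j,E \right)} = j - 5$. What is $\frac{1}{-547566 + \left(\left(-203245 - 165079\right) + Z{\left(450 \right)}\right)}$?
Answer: $- \frac{1}{915884 - 450 \sqrt{450 + \sqrt{447}}} \approx -1.1036 \cdot 10^{-6}$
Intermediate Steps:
$m{\left(j,E \right)} = -5 + j$ ($m{\left(j,E \right)} = j - 5 = -5 + j$)
$N{\left(y \right)} = \sqrt{y + \sqrt{-3 + y}}$ ($N{\left(y \right)} = \sqrt{y + \sqrt{y + \left(-5 + 2\right)}} = \sqrt{y + \sqrt{y - 3}} = \sqrt{y + \sqrt{-3 + y}}$)
$Z{\left(B \right)} = 6 + B \sqrt{B + \sqrt{-3 + B}}$ ($Z{\left(B \right)} = \sqrt{B + \sqrt{-3 + B}} B + 6 = B \sqrt{B + \sqrt{-3 + B}} + 6 = 6 + B \sqrt{B + \sqrt{-3 + B}}$)
$\frac{1}{-547566 + \left(\left(-203245 - 165079\right) + Z{\left(450 \right)}\right)} = \frac{1}{-547566 + \left(\left(-203245 - 165079\right) + \left(6 + 450 \sqrt{450 + \sqrt{-3 + 450}}\right)\right)} = \frac{1}{-547566 - \left(368318 - 450 \sqrt{450 + \sqrt{447}}\right)} = \frac{1}{-915884 + 450 \sqrt{450 + \sqrt{447}}}$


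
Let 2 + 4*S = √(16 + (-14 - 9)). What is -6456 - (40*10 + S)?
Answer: -13711/2 - I*√7/4 ≈ -6855.5 - 0.66144*I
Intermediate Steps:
S = -½ + I*√7/4 (S = -½ + √(16 + (-14 - 9))/4 = -½ + √(16 - 23)/4 = -½ + √(-7)/4 = -½ + (I*√7)/4 = -½ + I*√7/4 ≈ -0.5 + 0.66144*I)
-6456 - (40*10 + S) = -6456 - (40*10 + (-½ + I*√7/4)) = -6456 - (400 + (-½ + I*√7/4)) = -6456 - (799/2 + I*√7/4) = -6456 + (-799/2 - I*√7/4) = -13711/2 - I*√7/4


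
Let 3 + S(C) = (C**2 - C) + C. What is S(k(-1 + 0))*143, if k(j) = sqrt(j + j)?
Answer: -715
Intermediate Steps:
k(j) = sqrt(2)*sqrt(j) (k(j) = sqrt(2*j) = sqrt(2)*sqrt(j))
S(C) = -3 + C**2 (S(C) = -3 + ((C**2 - C) + C) = -3 + C**2)
S(k(-1 + 0))*143 = (-3 + (sqrt(2)*sqrt(-1 + 0))**2)*143 = (-3 + (sqrt(2)*sqrt(-1))**2)*143 = (-3 + (sqrt(2)*I)**2)*143 = (-3 + (I*sqrt(2))**2)*143 = (-3 - 2)*143 = -5*143 = -715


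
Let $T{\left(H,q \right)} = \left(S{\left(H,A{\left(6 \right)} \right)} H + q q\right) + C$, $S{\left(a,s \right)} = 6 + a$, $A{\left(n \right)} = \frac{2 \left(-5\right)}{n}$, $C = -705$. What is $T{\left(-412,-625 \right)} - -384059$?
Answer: $941251$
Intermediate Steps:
$A{\left(n \right)} = - \frac{10}{n}$
$T{\left(H,q \right)} = -705 + q^{2} + H \left(6 + H\right)$ ($T{\left(H,q \right)} = \left(\left(6 + H\right) H + q q\right) - 705 = \left(H \left(6 + H\right) + q^{2}\right) - 705 = \left(q^{2} + H \left(6 + H\right)\right) - 705 = -705 + q^{2} + H \left(6 + H\right)$)
$T{\left(-412,-625 \right)} - -384059 = \left(-705 + \left(-625\right)^{2} - 412 \left(6 - 412\right)\right) - -384059 = \left(-705 + 390625 - -167272\right) + 384059 = \left(-705 + 390625 + 167272\right) + 384059 = 557192 + 384059 = 941251$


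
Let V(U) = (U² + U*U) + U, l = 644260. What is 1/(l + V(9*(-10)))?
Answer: 1/660370 ≈ 1.5143e-6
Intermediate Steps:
V(U) = U + 2*U² (V(U) = (U² + U²) + U = 2*U² + U = U + 2*U²)
1/(l + V(9*(-10))) = 1/(644260 + (9*(-10))*(1 + 2*(9*(-10)))) = 1/(644260 - 90*(1 + 2*(-90))) = 1/(644260 - 90*(1 - 180)) = 1/(644260 - 90*(-179)) = 1/(644260 + 16110) = 1/660370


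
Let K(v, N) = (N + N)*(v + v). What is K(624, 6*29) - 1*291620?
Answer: 142684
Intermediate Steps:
K(v, N) = 4*N*v (K(v, N) = (2*N)*(2*v) = 4*N*v)
K(624, 6*29) - 1*291620 = 4*(6*29)*624 - 1*291620 = 4*174*624 - 291620 = 434304 - 291620 = 142684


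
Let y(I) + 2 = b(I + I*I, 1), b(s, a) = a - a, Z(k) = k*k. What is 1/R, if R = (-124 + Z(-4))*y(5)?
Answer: 1/216 ≈ 0.0046296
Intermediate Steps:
Z(k) = k**2
b(s, a) = 0
y(I) = -2 (y(I) = -2 + 0 = -2)
R = 216 (R = (-124 + (-4)**2)*(-2) = (-124 + 16)*(-2) = -108*(-2) = 216)
1/R = 1/216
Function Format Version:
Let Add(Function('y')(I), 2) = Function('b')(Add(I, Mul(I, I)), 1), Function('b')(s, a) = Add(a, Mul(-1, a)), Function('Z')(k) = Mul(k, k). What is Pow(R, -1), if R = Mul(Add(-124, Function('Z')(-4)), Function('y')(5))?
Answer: Rational(1, 216) ≈ 0.0046296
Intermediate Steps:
Function('Z')(k) = Pow(k, 2)
Function('b')(s, a) = 0
Function('y')(I) = -2 (Function('y')(I) = Add(-2, 0) = -2)
R = 216 (R = Mul(Add(-124, Pow(-4, 2)), -2) = Mul(Add(-124, 16), -2) = Mul(-108, -2) = 216)
Pow(R, -1) = Pow(216, -1) = Rational(1, 216)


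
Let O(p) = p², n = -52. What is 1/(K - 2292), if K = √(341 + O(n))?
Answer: -764/1750073 - √3045/5250219 ≈ -0.00044706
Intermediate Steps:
K = √3045 (K = √(341 + (-52)²) = √(341 + 2704) = √3045 ≈ 55.182)
1/(K - 2292) = 1/(√3045 - 2292) = 1/(-2292 + √3045)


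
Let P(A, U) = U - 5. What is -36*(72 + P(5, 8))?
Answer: -2700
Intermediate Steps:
P(A, U) = -5 + U
-36*(72 + P(5, 8)) = -36*(72 + (-5 + 8)) = -36*(72 + 3) = -36*75 = -2700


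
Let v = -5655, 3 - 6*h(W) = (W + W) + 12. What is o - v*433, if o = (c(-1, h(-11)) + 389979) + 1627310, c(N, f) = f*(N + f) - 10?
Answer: 160772275/36 ≈ 4.4659e+6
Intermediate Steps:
h(W) = -3/2 - W/3 (h(W) = ½ - ((W + W) + 12)/6 = ½ - (2*W + 12)/6 = ½ - (12 + 2*W)/6 = ½ + (-2 - W/3) = -3/2 - W/3)
c(N, f) = -10 + f*(N + f)
o = 72622135/36 (o = ((-10 + (-3/2 - ⅓*(-11))² - (-3/2 - ⅓*(-11))) + 389979) + 1627310 = ((-10 + (-3/2 + 11/3)² - (-3/2 + 11/3)) + 389979) + 1627310 = ((-10 + (13/6)² - 1*13/6) + 389979) + 1627310 = ((-10 + 169/36 - 13/6) + 389979) + 1627310 = (-269/36 + 389979) + 1627310 = 14038975/36 + 1627310 = 72622135/36 ≈ 2.0173e+6)
o - v*433 = 72622135/36 - (-5655)*433 = 72622135/36 - 1*(-2448615) = 72622135/36 + 2448615 = 160772275/36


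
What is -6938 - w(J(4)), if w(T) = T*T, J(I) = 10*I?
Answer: -8538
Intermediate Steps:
w(T) = T²
-6938 - w(J(4)) = -6938 - (10*4)² = -6938 - 1*40² = -6938 - 1*1600 = -6938 - 1600 = -8538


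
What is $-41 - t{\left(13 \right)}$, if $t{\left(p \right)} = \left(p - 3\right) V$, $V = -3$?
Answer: $-11$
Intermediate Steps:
$t{\left(p \right)} = 9 - 3 p$ ($t{\left(p \right)} = \left(p - 3\right) \left(-3\right) = \left(-3 + p\right) \left(-3\right) = 9 - 3 p$)
$-41 - t{\left(13 \right)} = -41 - \left(9 - 39\right) = -41 - -30 = -41 + 30 = -11$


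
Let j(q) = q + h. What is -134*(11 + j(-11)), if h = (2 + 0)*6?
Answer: -1608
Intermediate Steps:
h = 12 (h = 2*6 = 12)
j(q) = 12 + q (j(q) = q + 12 = 12 + q)
-134*(11 + j(-11)) = -134*(11 + (12 - 11)) = -134*(11 + 1) = -134*12 = -1608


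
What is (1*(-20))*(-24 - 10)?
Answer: 680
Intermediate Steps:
(1*(-20))*(-24 - 10) = -20*(-34) = 680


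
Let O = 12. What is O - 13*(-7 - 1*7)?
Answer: 194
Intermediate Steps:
O - 13*(-7 - 1*7) = 12 - 13*(-7 - 1*7) = 12 - 13*(-7 - 7) = 12 - 13*(-14) = 12 + 182 = 194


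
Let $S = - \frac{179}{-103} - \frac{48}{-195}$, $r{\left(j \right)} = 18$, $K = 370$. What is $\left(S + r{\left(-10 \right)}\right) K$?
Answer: $\frac{9900682}{1339} \approx 7394.1$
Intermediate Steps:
$S = \frac{13283}{6695}$ ($S = \left(-179\right) \left(- \frac{1}{103}\right) - - \frac{16}{65} = \frac{179}{103} + \frac{16}{65} = \frac{13283}{6695} \approx 1.984$)
$\left(S + r{\left(-10 \right)}\right) K = \left(\frac{13283}{6695} + 18\right) 370 = \frac{133793}{6695} \cdot 370 = \frac{9900682}{1339}$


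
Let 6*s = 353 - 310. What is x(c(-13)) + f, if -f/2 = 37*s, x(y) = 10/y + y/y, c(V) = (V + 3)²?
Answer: -15877/30 ≈ -529.23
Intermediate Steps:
s = 43/6 (s = (353 - 310)/6 = (⅙)*43 = 43/6 ≈ 7.1667)
c(V) = (3 + V)²
x(y) = 1 + 10/y (x(y) = 10/y + 1 = 1 + 10/y)
f = -1591/3 (f = -74*43/6 = -2*1591/6 = -1591/3 ≈ -530.33)
x(c(-13)) + f = (10 + (3 - 13)²)/((3 - 13)²) - 1591/3 = (10 + (-10)²)/((-10)²) - 1591/3 = (10 + 100)/100 - 1591/3 = (1/100)*110 - 1591/3 = 11/10 - 1591/3 = -15877/30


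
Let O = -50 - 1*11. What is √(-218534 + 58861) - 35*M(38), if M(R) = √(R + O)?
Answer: I*(√159673 - 35*√23) ≈ 231.74*I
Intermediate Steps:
O = -61 (O = -50 - 11 = -61)
M(R) = √(-61 + R) (M(R) = √(R - 61) = √(-61 + R))
√(-218534 + 58861) - 35*M(38) = √(-218534 + 58861) - 35*√(-61 + 38) = √(-159673) - 35*√(-23) = I*√159673 - 35*I*√23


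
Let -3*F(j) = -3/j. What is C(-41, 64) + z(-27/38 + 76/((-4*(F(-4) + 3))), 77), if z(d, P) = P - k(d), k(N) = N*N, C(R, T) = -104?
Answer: -14861773/174724 ≈ -85.059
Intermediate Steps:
F(j) = 1/j (F(j) = -(-1)/j = 1/j)
k(N) = N²
z(d, P) = P - d²
C(-41, 64) + z(-27/38 + 76/((-4*(F(-4) + 3))), 77) = -104 + (77 - (-27/38 + 76/((-4*(1/(-4) + 3))))²) = -104 + (77 - (-27*1/38 + 76/((-4*(-¼ + 3))))²) = -104 + (77 - (-27/38 + 76/((-4*11/4)))²) = -104 + (77 - (-27/38 + 76/(-11))²) = -104 + (77 - (-27/38 + 76*(-1/11))²) = -104 + (77 - (-27/38 - 76/11)²) = -104 + (77 - (-3185/418)²) = -104 + (77 - 1*10144225/174724) = -104 + (77 - 10144225/174724) = -104 + 3309523/174724 = -14861773/174724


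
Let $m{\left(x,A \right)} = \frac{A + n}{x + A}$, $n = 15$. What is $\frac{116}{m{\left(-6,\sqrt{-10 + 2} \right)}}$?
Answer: $- \frac{9512}{233} + \frac{4872 i \sqrt{2}}{233} \approx -40.824 + 29.571 i$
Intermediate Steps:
$m{\left(x,A \right)} = \frac{15 + A}{A + x}$ ($m{\left(x,A \right)} = \frac{A + 15}{x + A} = \frac{15 + A}{A + x}$)
$\frac{116}{m{\left(-6,\sqrt{-10 + 2} \right)}} = \frac{116}{\frac{1}{\sqrt{-10 + 2} - 6} \left(15 + \sqrt{-10 + 2}\right)} = \frac{116}{\frac{1}{\sqrt{-8} - 6} \left(15 + \sqrt{-8}\right)} = \frac{116}{\frac{1}{2 i \sqrt{2} - 6} \left(15 + 2 i \sqrt{2}\right)} = \frac{116}{\frac{1}{-6 + 2 i \sqrt{2}} \left(15 + 2 i \sqrt{2}\right)} = 116 \frac{-6 + 2 i \sqrt{2}}{15 + 2 i \sqrt{2}} = \frac{116 \left(-6 + 2 i \sqrt{2}\right)}{15 + 2 i \sqrt{2}}$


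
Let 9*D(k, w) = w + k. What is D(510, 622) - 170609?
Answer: -1534349/9 ≈ -1.7048e+5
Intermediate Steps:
D(k, w) = k/9 + w/9 (D(k, w) = (w + k)/9 = (k + w)/9 = k/9 + w/9)
D(510, 622) - 170609 = ((1/9)*510 + (1/9)*622) - 170609 = (170/3 + 622/9) - 170609 = 1132/9 - 170609 = -1534349/9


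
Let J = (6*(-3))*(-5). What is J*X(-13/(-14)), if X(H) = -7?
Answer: -630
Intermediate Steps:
J = 90 (J = -18*(-5) = 90)
J*X(-13/(-14)) = 90*(-7) = -630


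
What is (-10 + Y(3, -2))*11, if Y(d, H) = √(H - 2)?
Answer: -110 + 22*I ≈ -110.0 + 22.0*I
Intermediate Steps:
Y(d, H) = √(-2 + H)
(-10 + Y(3, -2))*11 = (-10 + √(-2 - 2))*11 = (-10 + √(-4))*11 = (-10 + 2*I)*11 = -110 + 22*I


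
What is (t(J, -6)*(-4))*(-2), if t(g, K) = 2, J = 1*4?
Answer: 16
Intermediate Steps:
J = 4
(t(J, -6)*(-4))*(-2) = (2*(-4))*(-2) = -8*(-2) = 16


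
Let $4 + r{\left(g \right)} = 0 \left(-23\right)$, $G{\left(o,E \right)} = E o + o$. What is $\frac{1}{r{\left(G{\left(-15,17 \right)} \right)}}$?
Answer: $- \frac{1}{4} \approx -0.25$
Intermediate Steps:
$G{\left(o,E \right)} = o + E o$
$r{\left(g \right)} = -4$ ($r{\left(g \right)} = -4 + 0 \left(-23\right) = -4 + 0 = -4$)
$\frac{1}{r{\left(G{\left(-15,17 \right)} \right)}} = \frac{1}{-4} = - \frac{1}{4}$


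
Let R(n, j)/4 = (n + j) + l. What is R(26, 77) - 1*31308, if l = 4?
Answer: -30880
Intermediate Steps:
R(n, j) = 16 + 4*j + 4*n (R(n, j) = 4*((n + j) + 4) = 4*((j + n) + 4) = 4*(4 + j + n) = 16 + 4*j + 4*n)
R(26, 77) - 1*31308 = (16 + 4*77 + 4*26) - 1*31308 = (16 + 308 + 104) - 31308 = 428 - 31308 = -30880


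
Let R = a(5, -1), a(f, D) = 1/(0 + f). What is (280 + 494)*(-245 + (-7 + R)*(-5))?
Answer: -163314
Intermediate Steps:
a(f, D) = 1/f
R = 1/5 ≈ 0.20000
(280 + 494)*(-245 + (-7 + R)*(-5)) = (280 + 494)*(-245 + (-7 + 1/5)*(-5)) = 774*(-245 - 34/5*(-5)) = 774*(-245 + 34) = 774*(-211) = -163314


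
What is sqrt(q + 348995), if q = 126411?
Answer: sqrt(475406) ≈ 689.50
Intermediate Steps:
sqrt(q + 348995) = sqrt(126411 + 348995) = sqrt(475406)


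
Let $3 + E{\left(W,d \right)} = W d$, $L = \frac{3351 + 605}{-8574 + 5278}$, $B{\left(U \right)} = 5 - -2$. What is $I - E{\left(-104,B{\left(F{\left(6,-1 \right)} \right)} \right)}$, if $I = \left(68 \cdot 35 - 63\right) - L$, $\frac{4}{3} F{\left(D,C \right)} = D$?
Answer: $\frac{2512541}{824} \approx 3049.2$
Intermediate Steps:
$F{\left(D,C \right)} = \frac{3 D}{4}$
$B{\left(U \right)} = 7$ ($B{\left(U \right)} = 5 + 2 = 7$)
$L = - \frac{989}{824}$ ($L = \frac{3956}{-3296} = 3956 \left(- \frac{1}{3296}\right) = - \frac{989}{824} \approx -1.2002$)
$I = \frac{1910197}{824}$ ($I = \left(68 \cdot 35 - 63\right) - - \frac{989}{824} = \left(2380 - 63\right) + \frac{989}{824} = 2317 + \frac{989}{824} = \frac{1910197}{824} \approx 2318.2$)
$E{\left(W,d \right)} = -3 + W d$
$I - E{\left(-104,B{\left(F{\left(6,-1 \right)} \right)} \right)} = \frac{1910197}{824} - \left(-3 - 728\right) = \frac{1910197}{824} - -731 = \frac{1910197}{824} + 731 = \frac{2512541}{824}$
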